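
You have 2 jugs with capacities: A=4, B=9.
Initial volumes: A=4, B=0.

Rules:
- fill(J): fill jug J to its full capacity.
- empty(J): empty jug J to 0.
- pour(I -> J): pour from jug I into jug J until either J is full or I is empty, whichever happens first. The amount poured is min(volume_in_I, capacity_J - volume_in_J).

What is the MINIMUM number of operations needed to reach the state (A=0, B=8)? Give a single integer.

Answer: 3

Derivation:
BFS from (A=4, B=0). One shortest path:
  1. pour(A -> B) -> (A=0 B=4)
  2. fill(A) -> (A=4 B=4)
  3. pour(A -> B) -> (A=0 B=8)
Reached target in 3 moves.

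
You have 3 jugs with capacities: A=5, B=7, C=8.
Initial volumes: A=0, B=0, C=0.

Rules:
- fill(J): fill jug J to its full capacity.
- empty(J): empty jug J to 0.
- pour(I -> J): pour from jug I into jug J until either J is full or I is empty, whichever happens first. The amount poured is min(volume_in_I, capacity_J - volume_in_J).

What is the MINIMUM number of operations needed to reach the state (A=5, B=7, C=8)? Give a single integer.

Answer: 3

Derivation:
BFS from (A=0, B=0, C=0). One shortest path:
  1. fill(A) -> (A=5 B=0 C=0)
  2. fill(B) -> (A=5 B=7 C=0)
  3. fill(C) -> (A=5 B=7 C=8)
Reached target in 3 moves.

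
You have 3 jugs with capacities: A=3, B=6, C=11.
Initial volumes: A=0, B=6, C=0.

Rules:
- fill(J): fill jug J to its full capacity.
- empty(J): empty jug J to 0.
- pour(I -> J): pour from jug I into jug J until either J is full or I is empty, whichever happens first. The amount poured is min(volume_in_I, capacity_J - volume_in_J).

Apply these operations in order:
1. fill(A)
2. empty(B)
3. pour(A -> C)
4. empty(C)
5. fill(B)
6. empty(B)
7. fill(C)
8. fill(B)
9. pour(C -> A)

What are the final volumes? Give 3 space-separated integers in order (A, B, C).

Step 1: fill(A) -> (A=3 B=6 C=0)
Step 2: empty(B) -> (A=3 B=0 C=0)
Step 3: pour(A -> C) -> (A=0 B=0 C=3)
Step 4: empty(C) -> (A=0 B=0 C=0)
Step 5: fill(B) -> (A=0 B=6 C=0)
Step 6: empty(B) -> (A=0 B=0 C=0)
Step 7: fill(C) -> (A=0 B=0 C=11)
Step 8: fill(B) -> (A=0 B=6 C=11)
Step 9: pour(C -> A) -> (A=3 B=6 C=8)

Answer: 3 6 8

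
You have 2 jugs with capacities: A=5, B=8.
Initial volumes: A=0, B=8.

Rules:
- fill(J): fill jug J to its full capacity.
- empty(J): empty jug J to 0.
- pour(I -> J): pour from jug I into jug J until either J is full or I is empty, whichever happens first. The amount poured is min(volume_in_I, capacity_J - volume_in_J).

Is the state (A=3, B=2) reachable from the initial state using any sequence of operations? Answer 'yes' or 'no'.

BFS explored all 26 reachable states.
Reachable set includes: (0,0), (0,1), (0,2), (0,3), (0,4), (0,5), (0,6), (0,7), (0,8), (1,0), (1,8), (2,0) ...
Target (A=3, B=2) not in reachable set → no.

Answer: no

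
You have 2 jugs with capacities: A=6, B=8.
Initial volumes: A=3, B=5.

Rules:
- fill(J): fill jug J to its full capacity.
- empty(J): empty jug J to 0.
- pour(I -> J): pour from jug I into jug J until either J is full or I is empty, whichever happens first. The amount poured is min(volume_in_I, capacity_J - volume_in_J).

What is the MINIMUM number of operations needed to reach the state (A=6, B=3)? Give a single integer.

Answer: 3

Derivation:
BFS from (A=3, B=5). One shortest path:
  1. empty(B) -> (A=3 B=0)
  2. pour(A -> B) -> (A=0 B=3)
  3. fill(A) -> (A=6 B=3)
Reached target in 3 moves.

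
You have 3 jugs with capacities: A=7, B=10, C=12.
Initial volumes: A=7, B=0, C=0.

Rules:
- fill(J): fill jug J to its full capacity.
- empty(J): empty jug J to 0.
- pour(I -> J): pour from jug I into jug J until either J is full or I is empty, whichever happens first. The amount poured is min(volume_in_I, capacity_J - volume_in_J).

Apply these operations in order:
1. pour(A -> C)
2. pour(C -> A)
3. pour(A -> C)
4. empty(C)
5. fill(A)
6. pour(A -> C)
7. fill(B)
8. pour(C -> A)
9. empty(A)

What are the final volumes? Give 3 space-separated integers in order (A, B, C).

Step 1: pour(A -> C) -> (A=0 B=0 C=7)
Step 2: pour(C -> A) -> (A=7 B=0 C=0)
Step 3: pour(A -> C) -> (A=0 B=0 C=7)
Step 4: empty(C) -> (A=0 B=0 C=0)
Step 5: fill(A) -> (A=7 B=0 C=0)
Step 6: pour(A -> C) -> (A=0 B=0 C=7)
Step 7: fill(B) -> (A=0 B=10 C=7)
Step 8: pour(C -> A) -> (A=7 B=10 C=0)
Step 9: empty(A) -> (A=0 B=10 C=0)

Answer: 0 10 0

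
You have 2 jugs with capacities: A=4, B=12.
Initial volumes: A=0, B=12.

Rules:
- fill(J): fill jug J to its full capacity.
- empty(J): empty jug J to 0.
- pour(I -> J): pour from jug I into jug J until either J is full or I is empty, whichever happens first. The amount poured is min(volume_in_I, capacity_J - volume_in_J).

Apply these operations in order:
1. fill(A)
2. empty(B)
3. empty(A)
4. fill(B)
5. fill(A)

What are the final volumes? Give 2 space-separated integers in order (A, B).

Step 1: fill(A) -> (A=4 B=12)
Step 2: empty(B) -> (A=4 B=0)
Step 3: empty(A) -> (A=0 B=0)
Step 4: fill(B) -> (A=0 B=12)
Step 5: fill(A) -> (A=4 B=12)

Answer: 4 12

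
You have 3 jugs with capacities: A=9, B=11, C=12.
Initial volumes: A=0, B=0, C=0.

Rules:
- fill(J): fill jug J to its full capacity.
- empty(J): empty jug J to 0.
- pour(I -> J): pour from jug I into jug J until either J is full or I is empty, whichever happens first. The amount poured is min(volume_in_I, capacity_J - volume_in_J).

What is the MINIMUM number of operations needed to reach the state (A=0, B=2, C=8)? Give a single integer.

Answer: 7

Derivation:
BFS from (A=0, B=0, C=0). One shortest path:
  1. fill(B) -> (A=0 B=11 C=0)
  2. pour(B -> C) -> (A=0 B=0 C=11)
  3. fill(B) -> (A=0 B=11 C=11)
  4. pour(B -> A) -> (A=9 B=2 C=11)
  5. pour(A -> C) -> (A=8 B=2 C=12)
  6. empty(C) -> (A=8 B=2 C=0)
  7. pour(A -> C) -> (A=0 B=2 C=8)
Reached target in 7 moves.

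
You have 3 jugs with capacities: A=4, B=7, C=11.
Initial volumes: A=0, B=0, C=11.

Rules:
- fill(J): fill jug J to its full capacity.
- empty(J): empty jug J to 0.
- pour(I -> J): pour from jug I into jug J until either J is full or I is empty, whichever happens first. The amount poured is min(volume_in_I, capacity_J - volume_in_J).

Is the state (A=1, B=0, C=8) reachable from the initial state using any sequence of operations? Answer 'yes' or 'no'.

Answer: yes

Derivation:
BFS from (A=0, B=0, C=11):
  1. fill(A) -> (A=4 B=0 C=11)
  2. pour(A -> B) -> (A=0 B=4 C=11)
  3. fill(A) -> (A=4 B=4 C=11)
  4. pour(C -> B) -> (A=4 B=7 C=8)
  5. empty(B) -> (A=4 B=0 C=8)
  6. pour(A -> B) -> (A=0 B=4 C=8)
  7. fill(A) -> (A=4 B=4 C=8)
  8. pour(A -> B) -> (A=1 B=7 C=8)
  9. empty(B) -> (A=1 B=0 C=8)
Target reached → yes.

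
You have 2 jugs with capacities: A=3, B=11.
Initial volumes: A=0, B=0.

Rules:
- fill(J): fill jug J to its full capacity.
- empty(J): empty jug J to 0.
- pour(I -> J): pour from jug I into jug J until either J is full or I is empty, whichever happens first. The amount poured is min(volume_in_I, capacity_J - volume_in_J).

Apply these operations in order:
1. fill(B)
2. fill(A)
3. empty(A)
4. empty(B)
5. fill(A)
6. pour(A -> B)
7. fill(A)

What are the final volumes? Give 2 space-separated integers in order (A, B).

Answer: 3 3

Derivation:
Step 1: fill(B) -> (A=0 B=11)
Step 2: fill(A) -> (A=3 B=11)
Step 3: empty(A) -> (A=0 B=11)
Step 4: empty(B) -> (A=0 B=0)
Step 5: fill(A) -> (A=3 B=0)
Step 6: pour(A -> B) -> (A=0 B=3)
Step 7: fill(A) -> (A=3 B=3)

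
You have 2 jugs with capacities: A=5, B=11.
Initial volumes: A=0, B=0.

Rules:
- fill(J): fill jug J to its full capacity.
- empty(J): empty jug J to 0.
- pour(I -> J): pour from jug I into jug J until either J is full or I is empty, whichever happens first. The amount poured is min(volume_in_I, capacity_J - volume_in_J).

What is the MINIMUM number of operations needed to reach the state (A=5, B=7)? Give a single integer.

Answer: 8

Derivation:
BFS from (A=0, B=0). One shortest path:
  1. fill(B) -> (A=0 B=11)
  2. pour(B -> A) -> (A=5 B=6)
  3. empty(A) -> (A=0 B=6)
  4. pour(B -> A) -> (A=5 B=1)
  5. empty(A) -> (A=0 B=1)
  6. pour(B -> A) -> (A=1 B=0)
  7. fill(B) -> (A=1 B=11)
  8. pour(B -> A) -> (A=5 B=7)
Reached target in 8 moves.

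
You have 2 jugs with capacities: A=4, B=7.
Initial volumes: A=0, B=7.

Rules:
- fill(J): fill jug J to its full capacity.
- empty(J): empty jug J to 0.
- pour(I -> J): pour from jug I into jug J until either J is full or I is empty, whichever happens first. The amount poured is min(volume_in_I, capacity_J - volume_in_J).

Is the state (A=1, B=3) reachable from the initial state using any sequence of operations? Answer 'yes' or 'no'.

BFS explored all 22 reachable states.
Reachable set includes: (0,0), (0,1), (0,2), (0,3), (0,4), (0,5), (0,6), (0,7), (1,0), (1,7), (2,0), (2,7) ...
Target (A=1, B=3) not in reachable set → no.

Answer: no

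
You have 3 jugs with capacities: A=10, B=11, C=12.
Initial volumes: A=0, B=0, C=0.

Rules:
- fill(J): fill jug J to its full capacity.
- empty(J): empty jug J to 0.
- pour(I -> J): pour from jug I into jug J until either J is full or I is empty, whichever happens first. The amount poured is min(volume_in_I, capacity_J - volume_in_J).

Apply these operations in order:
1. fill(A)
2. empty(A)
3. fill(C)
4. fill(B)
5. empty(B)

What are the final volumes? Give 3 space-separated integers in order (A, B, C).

Answer: 0 0 12

Derivation:
Step 1: fill(A) -> (A=10 B=0 C=0)
Step 2: empty(A) -> (A=0 B=0 C=0)
Step 3: fill(C) -> (A=0 B=0 C=12)
Step 4: fill(B) -> (A=0 B=11 C=12)
Step 5: empty(B) -> (A=0 B=0 C=12)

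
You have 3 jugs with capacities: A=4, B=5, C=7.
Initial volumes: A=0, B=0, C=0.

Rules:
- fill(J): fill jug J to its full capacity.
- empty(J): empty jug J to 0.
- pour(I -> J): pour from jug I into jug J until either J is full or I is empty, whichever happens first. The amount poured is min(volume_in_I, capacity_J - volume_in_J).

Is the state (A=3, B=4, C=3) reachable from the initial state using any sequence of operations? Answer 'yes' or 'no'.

Answer: no

Derivation:
BFS explored all 168 reachable states.
Reachable set includes: (0,0,0), (0,0,1), (0,0,2), (0,0,3), (0,0,4), (0,0,5), (0,0,6), (0,0,7), (0,1,0), (0,1,1), (0,1,2), (0,1,3) ...
Target (A=3, B=4, C=3) not in reachable set → no.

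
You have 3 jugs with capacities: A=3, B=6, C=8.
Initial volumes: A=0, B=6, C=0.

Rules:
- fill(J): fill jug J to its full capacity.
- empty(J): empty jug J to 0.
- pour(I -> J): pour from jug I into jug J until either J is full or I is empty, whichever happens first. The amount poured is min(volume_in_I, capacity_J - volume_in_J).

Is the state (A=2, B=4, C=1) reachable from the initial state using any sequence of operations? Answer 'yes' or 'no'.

Answer: no

Derivation:
BFS explored all 182 reachable states.
Reachable set includes: (0,0,0), (0,0,1), (0,0,2), (0,0,3), (0,0,4), (0,0,5), (0,0,6), (0,0,7), (0,0,8), (0,1,0), (0,1,1), (0,1,2) ...
Target (A=2, B=4, C=1) not in reachable set → no.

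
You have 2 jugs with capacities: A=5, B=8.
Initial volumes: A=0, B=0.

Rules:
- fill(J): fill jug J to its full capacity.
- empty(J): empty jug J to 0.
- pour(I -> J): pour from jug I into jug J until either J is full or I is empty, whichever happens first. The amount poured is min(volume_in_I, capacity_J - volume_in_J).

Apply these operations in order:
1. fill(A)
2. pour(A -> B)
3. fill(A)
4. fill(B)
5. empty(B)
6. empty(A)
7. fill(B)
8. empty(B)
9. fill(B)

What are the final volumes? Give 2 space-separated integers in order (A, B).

Answer: 0 8

Derivation:
Step 1: fill(A) -> (A=5 B=0)
Step 2: pour(A -> B) -> (A=0 B=5)
Step 3: fill(A) -> (A=5 B=5)
Step 4: fill(B) -> (A=5 B=8)
Step 5: empty(B) -> (A=5 B=0)
Step 6: empty(A) -> (A=0 B=0)
Step 7: fill(B) -> (A=0 B=8)
Step 8: empty(B) -> (A=0 B=0)
Step 9: fill(B) -> (A=0 B=8)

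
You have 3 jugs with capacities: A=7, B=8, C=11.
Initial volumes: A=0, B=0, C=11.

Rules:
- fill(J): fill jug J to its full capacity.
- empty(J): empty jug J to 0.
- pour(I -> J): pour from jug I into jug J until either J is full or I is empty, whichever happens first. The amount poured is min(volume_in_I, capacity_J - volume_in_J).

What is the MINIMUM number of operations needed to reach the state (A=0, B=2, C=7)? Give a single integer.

Answer: 8

Derivation:
BFS from (A=0, B=0, C=11). One shortest path:
  1. fill(B) -> (A=0 B=8 C=11)
  2. empty(C) -> (A=0 B=8 C=0)
  3. pour(B -> A) -> (A=7 B=1 C=0)
  4. empty(A) -> (A=0 B=1 C=0)
  5. pour(B -> A) -> (A=1 B=0 C=0)
  6. fill(B) -> (A=1 B=8 C=0)
  7. pour(B -> A) -> (A=7 B=2 C=0)
  8. pour(A -> C) -> (A=0 B=2 C=7)
Reached target in 8 moves.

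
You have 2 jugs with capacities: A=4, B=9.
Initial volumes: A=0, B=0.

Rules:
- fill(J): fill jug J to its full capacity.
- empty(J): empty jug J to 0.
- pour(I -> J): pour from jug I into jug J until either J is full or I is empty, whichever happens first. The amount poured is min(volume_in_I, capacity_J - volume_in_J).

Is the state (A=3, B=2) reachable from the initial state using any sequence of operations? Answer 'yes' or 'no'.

BFS explored all 26 reachable states.
Reachable set includes: (0,0), (0,1), (0,2), (0,3), (0,4), (0,5), (0,6), (0,7), (0,8), (0,9), (1,0), (1,9) ...
Target (A=3, B=2) not in reachable set → no.

Answer: no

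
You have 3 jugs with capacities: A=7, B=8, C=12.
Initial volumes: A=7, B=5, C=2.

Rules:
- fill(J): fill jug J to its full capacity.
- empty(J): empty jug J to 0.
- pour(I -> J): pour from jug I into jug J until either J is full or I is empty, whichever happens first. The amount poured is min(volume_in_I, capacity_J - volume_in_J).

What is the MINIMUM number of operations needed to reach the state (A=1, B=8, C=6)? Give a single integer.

BFS from (A=7, B=5, C=2). One shortest path:
  1. pour(A -> B) -> (A=4 B=8 C=2)
  2. pour(A -> C) -> (A=0 B=8 C=6)
  3. pour(B -> A) -> (A=7 B=1 C=6)
  4. empty(A) -> (A=0 B=1 C=6)
  5. pour(B -> A) -> (A=1 B=0 C=6)
  6. fill(B) -> (A=1 B=8 C=6)
Reached target in 6 moves.

Answer: 6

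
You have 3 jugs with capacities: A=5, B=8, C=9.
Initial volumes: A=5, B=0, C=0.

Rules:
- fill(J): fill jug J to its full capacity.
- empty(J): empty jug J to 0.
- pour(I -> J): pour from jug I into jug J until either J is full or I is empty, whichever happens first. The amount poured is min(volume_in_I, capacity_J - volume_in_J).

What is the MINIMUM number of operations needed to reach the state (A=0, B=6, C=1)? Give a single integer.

BFS from (A=5, B=0, C=0). One shortest path:
  1. pour(A -> C) -> (A=0 B=0 C=5)
  2. fill(A) -> (A=5 B=0 C=5)
  3. pour(A -> C) -> (A=1 B=0 C=9)
  4. pour(C -> B) -> (A=1 B=8 C=1)
  5. empty(B) -> (A=1 B=0 C=1)
  6. pour(A -> B) -> (A=0 B=1 C=1)
  7. fill(A) -> (A=5 B=1 C=1)
  8. pour(A -> B) -> (A=0 B=6 C=1)
Reached target in 8 moves.

Answer: 8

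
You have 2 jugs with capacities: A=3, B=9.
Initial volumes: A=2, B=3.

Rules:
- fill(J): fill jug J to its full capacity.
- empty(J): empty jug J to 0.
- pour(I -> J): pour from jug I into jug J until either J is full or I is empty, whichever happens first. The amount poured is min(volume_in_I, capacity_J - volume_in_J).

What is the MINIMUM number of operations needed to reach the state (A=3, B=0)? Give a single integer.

BFS from (A=2, B=3). One shortest path:
  1. fill(A) -> (A=3 B=3)
  2. empty(B) -> (A=3 B=0)
Reached target in 2 moves.

Answer: 2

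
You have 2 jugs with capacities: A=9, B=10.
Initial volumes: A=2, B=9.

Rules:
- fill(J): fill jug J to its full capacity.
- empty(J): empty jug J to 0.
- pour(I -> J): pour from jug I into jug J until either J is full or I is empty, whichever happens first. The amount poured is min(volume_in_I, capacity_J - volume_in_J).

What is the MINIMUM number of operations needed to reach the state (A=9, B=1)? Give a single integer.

Answer: 3

Derivation:
BFS from (A=2, B=9). One shortest path:
  1. empty(A) -> (A=0 B=9)
  2. fill(B) -> (A=0 B=10)
  3. pour(B -> A) -> (A=9 B=1)
Reached target in 3 moves.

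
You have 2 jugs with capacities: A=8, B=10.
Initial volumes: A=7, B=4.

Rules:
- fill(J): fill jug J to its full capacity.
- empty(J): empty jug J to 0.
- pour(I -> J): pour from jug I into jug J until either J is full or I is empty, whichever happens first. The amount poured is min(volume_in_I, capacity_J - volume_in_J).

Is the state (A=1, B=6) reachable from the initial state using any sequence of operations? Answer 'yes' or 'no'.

BFS explored all 37 reachable states.
Reachable set includes: (0,0), (0,1), (0,2), (0,3), (0,4), (0,5), (0,6), (0,7), (0,8), (0,9), (0,10), (1,0) ...
Target (A=1, B=6) not in reachable set → no.

Answer: no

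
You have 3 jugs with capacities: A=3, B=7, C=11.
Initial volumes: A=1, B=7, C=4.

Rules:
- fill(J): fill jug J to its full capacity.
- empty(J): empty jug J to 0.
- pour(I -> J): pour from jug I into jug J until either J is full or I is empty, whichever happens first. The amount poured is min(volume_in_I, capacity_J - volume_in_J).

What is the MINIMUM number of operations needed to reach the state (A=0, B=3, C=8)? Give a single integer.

Answer: 4

Derivation:
BFS from (A=1, B=7, C=4). One shortest path:
  1. empty(A) -> (A=0 B=7 C=4)
  2. pour(B -> A) -> (A=3 B=4 C=4)
  3. pour(B -> C) -> (A=3 B=0 C=8)
  4. pour(A -> B) -> (A=0 B=3 C=8)
Reached target in 4 moves.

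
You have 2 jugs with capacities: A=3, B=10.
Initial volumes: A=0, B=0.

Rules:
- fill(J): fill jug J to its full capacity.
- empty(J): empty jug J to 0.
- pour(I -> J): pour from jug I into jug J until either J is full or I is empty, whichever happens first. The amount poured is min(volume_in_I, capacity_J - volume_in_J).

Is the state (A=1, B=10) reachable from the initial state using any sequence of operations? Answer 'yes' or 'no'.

BFS from (A=0, B=0):
  1. fill(B) -> (A=0 B=10)
  2. pour(B -> A) -> (A=3 B=7)
  3. empty(A) -> (A=0 B=7)
  4. pour(B -> A) -> (A=3 B=4)
  5. empty(A) -> (A=0 B=4)
  6. pour(B -> A) -> (A=3 B=1)
  7. empty(A) -> (A=0 B=1)
  8. pour(B -> A) -> (A=1 B=0)
  9. fill(B) -> (A=1 B=10)
Target reached → yes.

Answer: yes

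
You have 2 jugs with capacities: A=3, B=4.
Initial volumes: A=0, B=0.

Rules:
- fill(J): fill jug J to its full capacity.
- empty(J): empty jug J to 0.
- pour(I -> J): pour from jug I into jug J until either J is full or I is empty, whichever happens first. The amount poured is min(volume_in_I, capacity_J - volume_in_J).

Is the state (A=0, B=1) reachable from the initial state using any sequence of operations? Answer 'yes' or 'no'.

BFS from (A=0, B=0):
  1. fill(B) -> (A=0 B=4)
  2. pour(B -> A) -> (A=3 B=1)
  3. empty(A) -> (A=0 B=1)
Target reached → yes.

Answer: yes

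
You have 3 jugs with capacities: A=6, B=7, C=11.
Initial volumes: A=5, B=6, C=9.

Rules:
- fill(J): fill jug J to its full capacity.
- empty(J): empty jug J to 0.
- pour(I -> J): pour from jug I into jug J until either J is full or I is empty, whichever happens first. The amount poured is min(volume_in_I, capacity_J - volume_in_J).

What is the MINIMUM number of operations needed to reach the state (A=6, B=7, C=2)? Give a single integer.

BFS from (A=5, B=6, C=9). One shortest path:
  1. fill(A) -> (A=6 B=6 C=9)
  2. empty(B) -> (A=6 B=0 C=9)
  3. pour(C -> B) -> (A=6 B=7 C=2)
Reached target in 3 moves.

Answer: 3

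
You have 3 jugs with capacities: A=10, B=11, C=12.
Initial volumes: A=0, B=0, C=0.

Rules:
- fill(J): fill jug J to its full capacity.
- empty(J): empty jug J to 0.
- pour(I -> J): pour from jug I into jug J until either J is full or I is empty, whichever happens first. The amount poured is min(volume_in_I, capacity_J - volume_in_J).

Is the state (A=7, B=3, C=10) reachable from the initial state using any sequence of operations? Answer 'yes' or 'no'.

Answer: no

Derivation:
BFS explored all 726 reachable states.
Reachable set includes: (0,0,0), (0,0,1), (0,0,2), (0,0,3), (0,0,4), (0,0,5), (0,0,6), (0,0,7), (0,0,8), (0,0,9), (0,0,10), (0,0,11) ...
Target (A=7, B=3, C=10) not in reachable set → no.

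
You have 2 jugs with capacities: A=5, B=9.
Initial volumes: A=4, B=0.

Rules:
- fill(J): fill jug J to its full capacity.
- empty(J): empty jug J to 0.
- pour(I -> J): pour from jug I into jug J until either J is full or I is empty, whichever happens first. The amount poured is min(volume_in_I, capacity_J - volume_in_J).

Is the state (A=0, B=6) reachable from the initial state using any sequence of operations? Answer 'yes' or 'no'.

BFS from (A=4, B=0):
  1. fill(A) -> (A=5 B=0)
  2. pour(A -> B) -> (A=0 B=5)
  3. fill(A) -> (A=5 B=5)
  4. pour(A -> B) -> (A=1 B=9)
  5. empty(B) -> (A=1 B=0)
  6. pour(A -> B) -> (A=0 B=1)
  7. fill(A) -> (A=5 B=1)
  8. pour(A -> B) -> (A=0 B=6)
Target reached → yes.

Answer: yes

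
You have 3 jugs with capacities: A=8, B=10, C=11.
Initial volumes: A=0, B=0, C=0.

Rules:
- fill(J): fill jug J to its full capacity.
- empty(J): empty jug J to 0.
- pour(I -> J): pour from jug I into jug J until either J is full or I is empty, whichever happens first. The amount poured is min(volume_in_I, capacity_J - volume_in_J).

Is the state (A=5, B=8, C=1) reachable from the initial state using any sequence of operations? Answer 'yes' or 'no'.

BFS explored all 558 reachable states.
Reachable set includes: (0,0,0), (0,0,1), (0,0,2), (0,0,3), (0,0,4), (0,0,5), (0,0,6), (0,0,7), (0,0,8), (0,0,9), (0,0,10), (0,0,11) ...
Target (A=5, B=8, C=1) not in reachable set → no.

Answer: no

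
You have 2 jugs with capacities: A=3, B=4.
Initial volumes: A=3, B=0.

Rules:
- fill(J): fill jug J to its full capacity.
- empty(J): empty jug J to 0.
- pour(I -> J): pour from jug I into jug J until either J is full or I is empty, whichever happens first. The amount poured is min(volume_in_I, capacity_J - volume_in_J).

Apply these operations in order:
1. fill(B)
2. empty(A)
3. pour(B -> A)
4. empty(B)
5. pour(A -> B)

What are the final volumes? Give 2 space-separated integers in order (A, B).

Answer: 0 3

Derivation:
Step 1: fill(B) -> (A=3 B=4)
Step 2: empty(A) -> (A=0 B=4)
Step 3: pour(B -> A) -> (A=3 B=1)
Step 4: empty(B) -> (A=3 B=0)
Step 5: pour(A -> B) -> (A=0 B=3)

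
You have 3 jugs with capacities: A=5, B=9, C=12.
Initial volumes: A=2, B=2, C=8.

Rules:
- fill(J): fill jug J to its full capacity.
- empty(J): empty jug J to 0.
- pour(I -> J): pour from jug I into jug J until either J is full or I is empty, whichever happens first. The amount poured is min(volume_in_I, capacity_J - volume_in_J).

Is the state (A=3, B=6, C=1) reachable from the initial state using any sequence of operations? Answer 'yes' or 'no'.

Answer: no

Derivation:
BFS explored all 429 reachable states.
Reachable set includes: (0,0,0), (0,0,1), (0,0,2), (0,0,3), (0,0,4), (0,0,5), (0,0,6), (0,0,7), (0,0,8), (0,0,9), (0,0,10), (0,0,11) ...
Target (A=3, B=6, C=1) not in reachable set → no.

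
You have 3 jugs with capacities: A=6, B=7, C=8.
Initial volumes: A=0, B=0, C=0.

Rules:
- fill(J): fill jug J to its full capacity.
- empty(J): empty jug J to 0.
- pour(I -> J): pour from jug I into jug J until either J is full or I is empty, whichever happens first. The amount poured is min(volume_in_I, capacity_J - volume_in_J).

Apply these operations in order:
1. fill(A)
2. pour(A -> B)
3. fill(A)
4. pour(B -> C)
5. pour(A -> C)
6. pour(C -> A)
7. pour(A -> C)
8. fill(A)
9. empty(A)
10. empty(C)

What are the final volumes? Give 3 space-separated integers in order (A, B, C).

Answer: 0 0 0

Derivation:
Step 1: fill(A) -> (A=6 B=0 C=0)
Step 2: pour(A -> B) -> (A=0 B=6 C=0)
Step 3: fill(A) -> (A=6 B=6 C=0)
Step 4: pour(B -> C) -> (A=6 B=0 C=6)
Step 5: pour(A -> C) -> (A=4 B=0 C=8)
Step 6: pour(C -> A) -> (A=6 B=0 C=6)
Step 7: pour(A -> C) -> (A=4 B=0 C=8)
Step 8: fill(A) -> (A=6 B=0 C=8)
Step 9: empty(A) -> (A=0 B=0 C=8)
Step 10: empty(C) -> (A=0 B=0 C=0)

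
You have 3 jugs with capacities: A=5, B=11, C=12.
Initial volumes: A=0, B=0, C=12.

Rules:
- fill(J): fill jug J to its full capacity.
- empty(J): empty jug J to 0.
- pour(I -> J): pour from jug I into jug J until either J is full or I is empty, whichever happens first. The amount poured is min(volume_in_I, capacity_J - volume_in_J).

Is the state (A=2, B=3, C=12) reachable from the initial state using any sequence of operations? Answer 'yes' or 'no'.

Answer: yes

Derivation:
BFS from (A=0, B=0, C=12):
  1. fill(A) -> (A=5 B=0 C=12)
  2. pour(A -> B) -> (A=0 B=5 C=12)
  3. pour(C -> A) -> (A=5 B=5 C=7)
  4. pour(A -> B) -> (A=0 B=10 C=7)
  5. pour(C -> A) -> (A=5 B=10 C=2)
  6. pour(A -> B) -> (A=4 B=11 C=2)
  7. empty(B) -> (A=4 B=0 C=2)
  8. pour(A -> B) -> (A=0 B=4 C=2)
  9. pour(C -> A) -> (A=2 B=4 C=0)
  10. pour(B -> C) -> (A=2 B=0 C=4)
  11. fill(B) -> (A=2 B=11 C=4)
  12. pour(B -> C) -> (A=2 B=3 C=12)
Target reached → yes.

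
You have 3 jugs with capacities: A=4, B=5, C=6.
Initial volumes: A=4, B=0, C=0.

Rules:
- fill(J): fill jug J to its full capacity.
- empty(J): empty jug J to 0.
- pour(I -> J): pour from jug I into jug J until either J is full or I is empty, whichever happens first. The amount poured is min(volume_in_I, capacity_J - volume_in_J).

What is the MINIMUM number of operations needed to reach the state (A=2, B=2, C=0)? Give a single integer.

BFS from (A=4, B=0, C=0). One shortest path:
  1. fill(B) -> (A=4 B=5 C=0)
  2. pour(A -> C) -> (A=0 B=5 C=4)
  3. pour(B -> A) -> (A=4 B=1 C=4)
  4. pour(A -> C) -> (A=2 B=1 C=6)
  5. pour(C -> B) -> (A=2 B=5 C=2)
  6. empty(B) -> (A=2 B=0 C=2)
  7. pour(C -> B) -> (A=2 B=2 C=0)
Reached target in 7 moves.

Answer: 7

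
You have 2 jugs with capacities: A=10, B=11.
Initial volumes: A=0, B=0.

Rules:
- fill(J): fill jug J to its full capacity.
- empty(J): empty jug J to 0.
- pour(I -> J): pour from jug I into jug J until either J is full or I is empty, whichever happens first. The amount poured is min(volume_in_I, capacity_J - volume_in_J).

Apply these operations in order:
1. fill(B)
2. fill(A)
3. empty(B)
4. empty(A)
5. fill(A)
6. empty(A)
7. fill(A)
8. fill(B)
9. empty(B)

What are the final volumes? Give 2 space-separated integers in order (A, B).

Answer: 10 0

Derivation:
Step 1: fill(B) -> (A=0 B=11)
Step 2: fill(A) -> (A=10 B=11)
Step 3: empty(B) -> (A=10 B=0)
Step 4: empty(A) -> (A=0 B=0)
Step 5: fill(A) -> (A=10 B=0)
Step 6: empty(A) -> (A=0 B=0)
Step 7: fill(A) -> (A=10 B=0)
Step 8: fill(B) -> (A=10 B=11)
Step 9: empty(B) -> (A=10 B=0)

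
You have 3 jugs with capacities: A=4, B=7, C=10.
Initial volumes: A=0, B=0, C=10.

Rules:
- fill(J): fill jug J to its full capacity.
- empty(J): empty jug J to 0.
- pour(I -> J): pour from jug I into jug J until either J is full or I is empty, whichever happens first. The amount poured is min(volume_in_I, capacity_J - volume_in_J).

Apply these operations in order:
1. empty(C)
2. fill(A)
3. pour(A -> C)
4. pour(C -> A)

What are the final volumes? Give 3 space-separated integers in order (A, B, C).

Step 1: empty(C) -> (A=0 B=0 C=0)
Step 2: fill(A) -> (A=4 B=0 C=0)
Step 3: pour(A -> C) -> (A=0 B=0 C=4)
Step 4: pour(C -> A) -> (A=4 B=0 C=0)

Answer: 4 0 0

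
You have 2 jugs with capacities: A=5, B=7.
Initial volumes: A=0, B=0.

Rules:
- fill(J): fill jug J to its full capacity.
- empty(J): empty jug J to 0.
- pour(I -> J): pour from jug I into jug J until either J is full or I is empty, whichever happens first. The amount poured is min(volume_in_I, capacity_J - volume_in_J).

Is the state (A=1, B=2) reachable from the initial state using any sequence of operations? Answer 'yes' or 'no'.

Answer: no

Derivation:
BFS explored all 24 reachable states.
Reachable set includes: (0,0), (0,1), (0,2), (0,3), (0,4), (0,5), (0,6), (0,7), (1,0), (1,7), (2,0), (2,7) ...
Target (A=1, B=2) not in reachable set → no.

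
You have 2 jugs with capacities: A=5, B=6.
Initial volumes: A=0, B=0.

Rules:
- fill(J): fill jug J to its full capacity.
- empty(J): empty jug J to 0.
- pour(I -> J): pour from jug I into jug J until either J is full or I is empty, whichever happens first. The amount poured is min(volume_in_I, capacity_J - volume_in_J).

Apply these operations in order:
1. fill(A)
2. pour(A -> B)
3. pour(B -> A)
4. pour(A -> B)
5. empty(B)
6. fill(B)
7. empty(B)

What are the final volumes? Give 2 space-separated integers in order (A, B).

Answer: 0 0

Derivation:
Step 1: fill(A) -> (A=5 B=0)
Step 2: pour(A -> B) -> (A=0 B=5)
Step 3: pour(B -> A) -> (A=5 B=0)
Step 4: pour(A -> B) -> (A=0 B=5)
Step 5: empty(B) -> (A=0 B=0)
Step 6: fill(B) -> (A=0 B=6)
Step 7: empty(B) -> (A=0 B=0)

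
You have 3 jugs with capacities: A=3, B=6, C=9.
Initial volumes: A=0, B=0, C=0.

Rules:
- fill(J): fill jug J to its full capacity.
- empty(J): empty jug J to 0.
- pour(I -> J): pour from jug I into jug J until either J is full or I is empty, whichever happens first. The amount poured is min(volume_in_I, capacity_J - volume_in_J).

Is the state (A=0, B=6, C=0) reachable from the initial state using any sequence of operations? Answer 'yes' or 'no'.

Answer: yes

Derivation:
BFS from (A=0, B=0, C=0):
  1. fill(B) -> (A=0 B=6 C=0)
Target reached → yes.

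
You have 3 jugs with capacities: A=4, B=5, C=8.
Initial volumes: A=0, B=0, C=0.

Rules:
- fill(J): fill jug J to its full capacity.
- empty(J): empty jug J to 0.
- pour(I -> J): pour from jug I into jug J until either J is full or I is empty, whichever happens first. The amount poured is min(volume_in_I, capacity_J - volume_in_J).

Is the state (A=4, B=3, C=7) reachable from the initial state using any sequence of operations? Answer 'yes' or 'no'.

Answer: yes

Derivation:
BFS from (A=0, B=0, C=0):
  1. fill(B) -> (A=0 B=5 C=0)
  2. pour(B -> C) -> (A=0 B=0 C=5)
  3. fill(B) -> (A=0 B=5 C=5)
  4. pour(B -> C) -> (A=0 B=2 C=8)
  5. pour(B -> A) -> (A=2 B=0 C=8)
  6. pour(C -> B) -> (A=2 B=5 C=3)
  7. pour(B -> A) -> (A=4 B=3 C=3)
  8. pour(A -> C) -> (A=0 B=3 C=7)
  9. fill(A) -> (A=4 B=3 C=7)
Target reached → yes.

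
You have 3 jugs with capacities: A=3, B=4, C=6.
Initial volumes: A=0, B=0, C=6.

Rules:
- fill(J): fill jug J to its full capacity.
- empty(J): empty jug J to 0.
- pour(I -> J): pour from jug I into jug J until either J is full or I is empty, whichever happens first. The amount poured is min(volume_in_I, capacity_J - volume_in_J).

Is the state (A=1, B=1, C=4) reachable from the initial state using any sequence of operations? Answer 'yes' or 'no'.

BFS explored all 110 reachable states.
Reachable set includes: (0,0,0), (0,0,1), (0,0,2), (0,0,3), (0,0,4), (0,0,5), (0,0,6), (0,1,0), (0,1,1), (0,1,2), (0,1,3), (0,1,4) ...
Target (A=1, B=1, C=4) not in reachable set → no.

Answer: no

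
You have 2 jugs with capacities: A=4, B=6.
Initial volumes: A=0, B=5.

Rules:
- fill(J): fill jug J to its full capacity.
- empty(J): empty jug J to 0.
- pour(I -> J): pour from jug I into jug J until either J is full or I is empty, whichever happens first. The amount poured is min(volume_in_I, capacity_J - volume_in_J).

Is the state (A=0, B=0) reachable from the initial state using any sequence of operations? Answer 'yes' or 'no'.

Answer: yes

Derivation:
BFS from (A=0, B=5):
  1. empty(B) -> (A=0 B=0)
Target reached → yes.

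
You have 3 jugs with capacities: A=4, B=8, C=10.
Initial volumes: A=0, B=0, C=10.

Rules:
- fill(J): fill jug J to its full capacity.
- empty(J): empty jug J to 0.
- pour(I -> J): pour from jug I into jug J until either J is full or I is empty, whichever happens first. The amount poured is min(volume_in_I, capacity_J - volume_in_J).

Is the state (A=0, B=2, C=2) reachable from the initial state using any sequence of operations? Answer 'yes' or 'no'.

BFS from (A=0, B=0, C=10):
  1. pour(C -> B) -> (A=0 B=8 C=2)
  2. empty(B) -> (A=0 B=0 C=2)
  3. pour(C -> A) -> (A=2 B=0 C=0)
  4. fill(C) -> (A=2 B=0 C=10)
  5. pour(C -> B) -> (A=2 B=8 C=2)
  6. empty(B) -> (A=2 B=0 C=2)
  7. pour(A -> B) -> (A=0 B=2 C=2)
Target reached → yes.

Answer: yes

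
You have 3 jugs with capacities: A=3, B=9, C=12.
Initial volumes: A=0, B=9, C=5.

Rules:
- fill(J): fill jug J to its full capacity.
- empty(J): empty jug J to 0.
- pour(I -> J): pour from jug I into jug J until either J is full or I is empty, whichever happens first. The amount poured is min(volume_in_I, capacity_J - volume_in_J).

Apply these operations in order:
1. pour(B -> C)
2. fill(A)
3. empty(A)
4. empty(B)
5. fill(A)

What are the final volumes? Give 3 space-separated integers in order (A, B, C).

Answer: 3 0 12

Derivation:
Step 1: pour(B -> C) -> (A=0 B=2 C=12)
Step 2: fill(A) -> (A=3 B=2 C=12)
Step 3: empty(A) -> (A=0 B=2 C=12)
Step 4: empty(B) -> (A=0 B=0 C=12)
Step 5: fill(A) -> (A=3 B=0 C=12)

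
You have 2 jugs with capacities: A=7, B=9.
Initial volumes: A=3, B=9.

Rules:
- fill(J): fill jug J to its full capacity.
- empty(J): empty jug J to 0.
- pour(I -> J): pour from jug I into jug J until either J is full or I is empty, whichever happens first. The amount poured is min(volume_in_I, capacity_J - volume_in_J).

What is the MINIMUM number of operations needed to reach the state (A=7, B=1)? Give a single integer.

Answer: 7

Derivation:
BFS from (A=3, B=9). One shortest path:
  1. empty(B) -> (A=3 B=0)
  2. pour(A -> B) -> (A=0 B=3)
  3. fill(A) -> (A=7 B=3)
  4. pour(A -> B) -> (A=1 B=9)
  5. empty(B) -> (A=1 B=0)
  6. pour(A -> B) -> (A=0 B=1)
  7. fill(A) -> (A=7 B=1)
Reached target in 7 moves.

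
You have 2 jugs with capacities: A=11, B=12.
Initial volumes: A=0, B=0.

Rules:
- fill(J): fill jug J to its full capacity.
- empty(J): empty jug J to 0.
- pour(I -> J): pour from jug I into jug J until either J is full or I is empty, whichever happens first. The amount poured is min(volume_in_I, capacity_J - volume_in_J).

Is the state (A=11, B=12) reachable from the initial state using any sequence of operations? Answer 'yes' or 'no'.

Answer: yes

Derivation:
BFS from (A=0, B=0):
  1. fill(A) -> (A=11 B=0)
  2. fill(B) -> (A=11 B=12)
Target reached → yes.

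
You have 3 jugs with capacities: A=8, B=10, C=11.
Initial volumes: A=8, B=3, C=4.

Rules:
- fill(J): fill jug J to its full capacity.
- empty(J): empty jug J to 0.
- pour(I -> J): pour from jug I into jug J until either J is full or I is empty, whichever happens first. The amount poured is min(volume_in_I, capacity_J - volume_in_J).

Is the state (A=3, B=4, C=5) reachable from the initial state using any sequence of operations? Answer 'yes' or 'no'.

Answer: no

Derivation:
BFS explored all 558 reachable states.
Reachable set includes: (0,0,0), (0,0,1), (0,0,2), (0,0,3), (0,0,4), (0,0,5), (0,0,6), (0,0,7), (0,0,8), (0,0,9), (0,0,10), (0,0,11) ...
Target (A=3, B=4, C=5) not in reachable set → no.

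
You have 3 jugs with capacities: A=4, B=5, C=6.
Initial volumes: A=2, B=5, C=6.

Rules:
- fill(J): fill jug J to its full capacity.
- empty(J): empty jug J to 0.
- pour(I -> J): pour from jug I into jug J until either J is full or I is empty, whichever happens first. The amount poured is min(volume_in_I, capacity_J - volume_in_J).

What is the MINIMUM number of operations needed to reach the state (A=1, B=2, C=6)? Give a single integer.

Answer: 6

Derivation:
BFS from (A=2, B=5, C=6). One shortest path:
  1. empty(B) -> (A=2 B=0 C=6)
  2. pour(C -> B) -> (A=2 B=5 C=1)
  3. empty(B) -> (A=2 B=0 C=1)
  4. pour(A -> B) -> (A=0 B=2 C=1)
  5. pour(C -> A) -> (A=1 B=2 C=0)
  6. fill(C) -> (A=1 B=2 C=6)
Reached target in 6 moves.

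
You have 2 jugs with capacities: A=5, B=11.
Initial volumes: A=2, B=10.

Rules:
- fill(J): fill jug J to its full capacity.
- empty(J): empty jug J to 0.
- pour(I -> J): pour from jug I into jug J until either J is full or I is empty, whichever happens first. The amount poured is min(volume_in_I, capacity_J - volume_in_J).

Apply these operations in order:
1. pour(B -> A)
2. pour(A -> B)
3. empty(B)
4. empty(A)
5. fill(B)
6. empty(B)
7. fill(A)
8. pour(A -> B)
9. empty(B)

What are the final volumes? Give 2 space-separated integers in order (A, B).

Step 1: pour(B -> A) -> (A=5 B=7)
Step 2: pour(A -> B) -> (A=1 B=11)
Step 3: empty(B) -> (A=1 B=0)
Step 4: empty(A) -> (A=0 B=0)
Step 5: fill(B) -> (A=0 B=11)
Step 6: empty(B) -> (A=0 B=0)
Step 7: fill(A) -> (A=5 B=0)
Step 8: pour(A -> B) -> (A=0 B=5)
Step 9: empty(B) -> (A=0 B=0)

Answer: 0 0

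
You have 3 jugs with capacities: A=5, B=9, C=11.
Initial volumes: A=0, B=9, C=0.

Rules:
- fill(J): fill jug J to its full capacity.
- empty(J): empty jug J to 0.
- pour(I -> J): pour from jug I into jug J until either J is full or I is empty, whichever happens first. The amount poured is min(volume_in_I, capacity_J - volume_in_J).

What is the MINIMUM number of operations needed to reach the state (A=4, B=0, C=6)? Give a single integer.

Answer: 6

Derivation:
BFS from (A=0, B=9, C=0). One shortest path:
  1. fill(C) -> (A=0 B=9 C=11)
  2. pour(B -> A) -> (A=5 B=4 C=11)
  3. empty(A) -> (A=0 B=4 C=11)
  4. pour(C -> A) -> (A=5 B=4 C=6)
  5. empty(A) -> (A=0 B=4 C=6)
  6. pour(B -> A) -> (A=4 B=0 C=6)
Reached target in 6 moves.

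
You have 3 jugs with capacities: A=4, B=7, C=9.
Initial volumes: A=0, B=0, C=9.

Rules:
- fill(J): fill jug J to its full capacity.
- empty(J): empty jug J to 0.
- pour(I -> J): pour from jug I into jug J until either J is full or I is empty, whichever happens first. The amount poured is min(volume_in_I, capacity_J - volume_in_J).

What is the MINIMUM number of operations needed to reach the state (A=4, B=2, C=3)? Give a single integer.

Answer: 5

Derivation:
BFS from (A=0, B=0, C=9). One shortest path:
  1. pour(C -> B) -> (A=0 B=7 C=2)
  2. pour(C -> A) -> (A=2 B=7 C=0)
  3. pour(B -> C) -> (A=2 B=0 C=7)
  4. pour(A -> B) -> (A=0 B=2 C=7)
  5. pour(C -> A) -> (A=4 B=2 C=3)
Reached target in 5 moves.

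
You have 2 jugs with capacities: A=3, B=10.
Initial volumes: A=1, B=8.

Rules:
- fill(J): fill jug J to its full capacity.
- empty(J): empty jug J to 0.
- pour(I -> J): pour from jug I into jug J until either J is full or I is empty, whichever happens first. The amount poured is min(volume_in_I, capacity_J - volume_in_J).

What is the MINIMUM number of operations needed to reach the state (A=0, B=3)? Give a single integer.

Answer: 3

Derivation:
BFS from (A=1, B=8). One shortest path:
  1. fill(A) -> (A=3 B=8)
  2. empty(B) -> (A=3 B=0)
  3. pour(A -> B) -> (A=0 B=3)
Reached target in 3 moves.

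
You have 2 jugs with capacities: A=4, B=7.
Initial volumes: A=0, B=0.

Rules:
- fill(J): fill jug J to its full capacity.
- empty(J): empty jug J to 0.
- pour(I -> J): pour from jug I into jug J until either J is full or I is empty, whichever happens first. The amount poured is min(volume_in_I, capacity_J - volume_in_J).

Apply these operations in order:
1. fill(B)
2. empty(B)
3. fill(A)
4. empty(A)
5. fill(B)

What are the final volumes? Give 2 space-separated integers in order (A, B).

Answer: 0 7

Derivation:
Step 1: fill(B) -> (A=0 B=7)
Step 2: empty(B) -> (A=0 B=0)
Step 3: fill(A) -> (A=4 B=0)
Step 4: empty(A) -> (A=0 B=0)
Step 5: fill(B) -> (A=0 B=7)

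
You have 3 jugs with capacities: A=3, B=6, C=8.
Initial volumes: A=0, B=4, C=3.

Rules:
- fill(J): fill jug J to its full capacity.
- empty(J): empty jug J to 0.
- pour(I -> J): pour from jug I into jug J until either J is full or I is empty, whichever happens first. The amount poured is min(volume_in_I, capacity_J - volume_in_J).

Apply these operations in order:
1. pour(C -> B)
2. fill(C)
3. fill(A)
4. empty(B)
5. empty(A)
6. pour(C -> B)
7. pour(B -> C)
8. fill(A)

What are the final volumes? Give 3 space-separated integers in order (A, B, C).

Step 1: pour(C -> B) -> (A=0 B=6 C=1)
Step 2: fill(C) -> (A=0 B=6 C=8)
Step 3: fill(A) -> (A=3 B=6 C=8)
Step 4: empty(B) -> (A=3 B=0 C=8)
Step 5: empty(A) -> (A=0 B=0 C=8)
Step 6: pour(C -> B) -> (A=0 B=6 C=2)
Step 7: pour(B -> C) -> (A=0 B=0 C=8)
Step 8: fill(A) -> (A=3 B=0 C=8)

Answer: 3 0 8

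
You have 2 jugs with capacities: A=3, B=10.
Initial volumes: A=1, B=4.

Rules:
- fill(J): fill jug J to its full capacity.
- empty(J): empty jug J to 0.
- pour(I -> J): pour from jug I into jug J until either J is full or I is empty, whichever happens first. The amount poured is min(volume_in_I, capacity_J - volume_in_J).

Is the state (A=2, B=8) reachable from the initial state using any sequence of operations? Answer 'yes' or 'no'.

BFS explored all 27 reachable states.
Reachable set includes: (0,0), (0,1), (0,2), (0,3), (0,4), (0,5), (0,6), (0,7), (0,8), (0,9), (0,10), (1,0) ...
Target (A=2, B=8) not in reachable set → no.

Answer: no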